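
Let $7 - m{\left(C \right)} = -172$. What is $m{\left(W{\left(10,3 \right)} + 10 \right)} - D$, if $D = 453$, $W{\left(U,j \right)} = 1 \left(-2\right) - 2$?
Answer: $-274$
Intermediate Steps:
$W{\left(U,j \right)} = -4$ ($W{\left(U,j \right)} = -2 - 2 = -4$)
$m{\left(C \right)} = 179$ ($m{\left(C \right)} = 7 - -172 = 7 + 172 = 179$)
$m{\left(W{\left(10,3 \right)} + 10 \right)} - D = 179 - 453 = -274$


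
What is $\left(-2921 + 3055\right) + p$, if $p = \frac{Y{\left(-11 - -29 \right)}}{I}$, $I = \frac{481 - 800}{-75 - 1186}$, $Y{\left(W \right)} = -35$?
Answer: $- \frac{1389}{319} \approx -4.3542$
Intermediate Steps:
$I = \frac{319}{1261}$ ($I = - \frac{319}{-1261} = \left(-319\right) \left(- \frac{1}{1261}\right) = \frac{319}{1261} \approx 0.25297$)
$p = - \frac{44135}{319}$ ($p = - \frac{35}{\frac{319}{1261}} = \left(-35\right) \frac{1261}{319} = - \frac{44135}{319} \approx -138.35$)
$\left(-2921 + 3055\right) + p = \left(-2921 + 3055\right) - \frac{44135}{319} = 134 - \frac{44135}{319} = - \frac{1389}{319}$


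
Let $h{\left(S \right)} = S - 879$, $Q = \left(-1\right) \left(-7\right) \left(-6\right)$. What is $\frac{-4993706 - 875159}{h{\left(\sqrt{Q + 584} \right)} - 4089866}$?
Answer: $\frac{88590517175}{61749795773} + \frac{5868865 \sqrt{542}}{16734194654483} \approx 1.4347$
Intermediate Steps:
$Q = -42$ ($Q = 7 \left(-6\right) = -42$)
$h{\left(S \right)} = -879 + S$
$\frac{-4993706 - 875159}{h{\left(\sqrt{Q + 584} \right)} - 4089866} = \frac{-4993706 - 875159}{\left(-879 + \sqrt{-42 + 584}\right) - 4089866} = - \frac{5868865}{\left(-879 + \sqrt{542}\right) - 4089866} = - \frac{5868865}{-4090745 + \sqrt{542}}$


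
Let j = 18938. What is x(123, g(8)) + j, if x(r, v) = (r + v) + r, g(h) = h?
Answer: 19192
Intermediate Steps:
x(r, v) = v + 2*r
x(123, g(8)) + j = (8 + 2*123) + 18938 = (8 + 246) + 18938 = 254 + 18938 = 19192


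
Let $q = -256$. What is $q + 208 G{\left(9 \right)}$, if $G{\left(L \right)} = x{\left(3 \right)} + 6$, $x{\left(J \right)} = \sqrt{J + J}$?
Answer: $992 + 208 \sqrt{6} \approx 1501.5$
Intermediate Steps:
$x{\left(J \right)} = \sqrt{2} \sqrt{J}$ ($x{\left(J \right)} = \sqrt{2 J} = \sqrt{2} \sqrt{J}$)
$G{\left(L \right)} = 6 + \sqrt{6}$ ($G{\left(L \right)} = \sqrt{2} \sqrt{3} + 6 = \sqrt{6} + 6 = 6 + \sqrt{6}$)
$q + 208 G{\left(9 \right)} = -256 + 208 \left(6 + \sqrt{6}\right) = -256 + \left(1248 + 208 \sqrt{6}\right) = 992 + 208 \sqrt{6}$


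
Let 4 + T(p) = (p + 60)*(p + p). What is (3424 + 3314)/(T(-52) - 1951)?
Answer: -2246/929 ≈ -2.4177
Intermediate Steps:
T(p) = -4 + 2*p*(60 + p) (T(p) = -4 + (p + 60)*(p + p) = -4 + (60 + p)*(2*p) = -4 + 2*p*(60 + p))
(3424 + 3314)/(T(-52) - 1951) = (3424 + 3314)/((-4 + 2*(-52)² + 120*(-52)) - 1951) = 6738/((-4 + 2*2704 - 6240) - 1951) = 6738/((-4 + 5408 - 6240) - 1951) = 6738/(-836 - 1951) = 6738/(-2787) = 6738*(-1/2787) = -2246/929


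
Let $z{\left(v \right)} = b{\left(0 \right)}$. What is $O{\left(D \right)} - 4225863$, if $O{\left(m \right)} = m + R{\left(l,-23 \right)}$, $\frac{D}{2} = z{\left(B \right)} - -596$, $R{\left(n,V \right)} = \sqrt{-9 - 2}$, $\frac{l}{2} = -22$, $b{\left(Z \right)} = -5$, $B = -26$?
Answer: $-4224681 + i \sqrt{11} \approx -4.2247 \cdot 10^{6} + 3.3166 i$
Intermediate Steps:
$l = -44$ ($l = 2 \left(-22\right) = -44$)
$z{\left(v \right)} = -5$
$R{\left(n,V \right)} = i \sqrt{11}$ ($R{\left(n,V \right)} = \sqrt{-11} = i \sqrt{11}$)
$D = 1182$ ($D = 2 \left(-5 - -596\right) = 2 \left(-5 + 596\right) = 2 \cdot 591 = 1182$)
$O{\left(m \right)} = m + i \sqrt{11}$
$O{\left(D \right)} - 4225863 = \left(1182 + i \sqrt{11}\right) - 4225863 = -4224681 + i \sqrt{11}$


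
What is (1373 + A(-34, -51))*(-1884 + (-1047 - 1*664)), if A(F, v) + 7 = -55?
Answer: -4713045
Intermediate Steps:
A(F, v) = -62 (A(F, v) = -7 - 55 = -62)
(1373 + A(-34, -51))*(-1884 + (-1047 - 1*664)) = (1373 - 62)*(-1884 + (-1047 - 1*664)) = 1311*(-1884 + (-1047 - 664)) = 1311*(-1884 - 1711) = 1311*(-3595) = -4713045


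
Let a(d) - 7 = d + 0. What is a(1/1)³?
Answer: 512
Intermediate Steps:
a(d) = 7 + d (a(d) = 7 + (d + 0) = 7 + d)
a(1/1)³ = (7 + 1/1)³ = (7 + 1)³ = 8³ = 512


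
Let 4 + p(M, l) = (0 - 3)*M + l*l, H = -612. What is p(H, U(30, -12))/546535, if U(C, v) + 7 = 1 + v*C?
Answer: 135788/546535 ≈ 0.24845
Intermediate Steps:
U(C, v) = -6 + C*v (U(C, v) = -7 + (1 + v*C) = -7 + (1 + C*v) = -6 + C*v)
p(M, l) = -4 + l² - 3*M (p(M, l) = -4 + ((0 - 3)*M + l*l) = -4 + (-3*M + l²) = -4 + (l² - 3*M) = -4 + l² - 3*M)
p(H, U(30, -12))/546535 = (-4 + (-6 + 30*(-12))² - 3*(-612))/546535 = (-4 + (-6 - 360)² + 1836)*(1/546535) = (-4 + (-366)² + 1836)*(1/546535) = (-4 + 133956 + 1836)*(1/546535) = 135788*(1/546535) = 135788/546535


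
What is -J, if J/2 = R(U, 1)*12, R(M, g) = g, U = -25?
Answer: -24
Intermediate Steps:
J = 24 (J = 2*(1*12) = 2*12 = 24)
-J = -1*24 = -24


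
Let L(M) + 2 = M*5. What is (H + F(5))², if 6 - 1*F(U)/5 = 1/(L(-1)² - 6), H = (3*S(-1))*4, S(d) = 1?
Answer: 3243601/1849 ≈ 1754.2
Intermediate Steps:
L(M) = -2 + 5*M (L(M) = -2 + M*5 = -2 + 5*M)
H = 12 (H = (3*1)*4 = 3*4 = 12)
F(U) = 1285/43 (F(U) = 30 - 5/((-2 + 5*(-1))² - 6) = 30 - 5/((-2 - 5)² - 6) = 30 - 5/((-7)² - 6) = 30 - 5/(49 - 6) = 30 - 5/43 = 1285/43)
(H + F(5))² = (12 + 1285/43)² = (1801/43)² = 3243601/1849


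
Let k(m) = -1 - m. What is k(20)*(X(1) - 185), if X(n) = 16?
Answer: 3549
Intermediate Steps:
k(20)*(X(1) - 185) = (-1 - 1*20)*(16 - 185) = (-1 - 20)*(-169) = -21*(-169) = 3549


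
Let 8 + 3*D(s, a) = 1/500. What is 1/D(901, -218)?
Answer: -500/1333 ≈ -0.37509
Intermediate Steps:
D(s, a) = -1333/500 (D(s, a) = -8/3 + (⅓)/500 = -8/3 + (⅓)*(1/500) = -8/3 + 1/1500 = -1333/500)
1/D(901, -218) = 1/(-1333/500) = -500/1333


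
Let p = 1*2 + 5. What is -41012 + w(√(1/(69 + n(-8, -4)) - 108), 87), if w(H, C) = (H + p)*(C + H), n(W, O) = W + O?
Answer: -2309126/57 + 94*I*√350835/57 ≈ -40511.0 + 976.8*I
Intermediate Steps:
n(W, O) = O + W
p = 7 (p = 2 + 5 = 7)
w(H, C) = (7 + H)*(C + H) (w(H, C) = (H + 7)*(C + H) = (7 + H)*(C + H))
-41012 + w(√(1/(69 + n(-8, -4)) - 108), 87) = -41012 + ((√(1/(69 + (-4 - 8)) - 108))² + 7*87 + 7*√(1/(69 + (-4 - 8)) - 108) + 87*√(1/(69 + (-4 - 8)) - 108)) = -41012 + ((√(1/(69 - 12) - 108))² + 609 + 7*√(1/(69 - 12) - 108) + 87*√(1/(69 - 12) - 108)) = -41012 + ((√(1/57 - 108))² + 609 + 7*√(1/57 - 108) + 87*√(1/57 - 108)) = -41012 + ((√(-6155/57))² + 609 + 7*√(-6155/57) + 87*√(-6155/57)) = -41012 + ((I*√350835/57)² + 609 + 7*(I*√350835/57) + 87*(I*√350835/57)) = -41012 + (-6155/57 + 609 + 7*I*√350835/57 + 29*I*√350835/19) = -41012 + (28558/57 + 94*I*√350835/57) = -2309126/57 + 94*I*√350835/57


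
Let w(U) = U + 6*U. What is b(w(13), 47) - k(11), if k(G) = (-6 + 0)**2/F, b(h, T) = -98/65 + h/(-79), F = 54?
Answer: -51241/15405 ≈ -3.3263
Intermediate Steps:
w(U) = 7*U
b(h, T) = -98/65 - h/79 (b(h, T) = -98*1/65 + h*(-1/79) = -98/65 - h/79)
k(G) = 2/3 (k(G) = (-6 + 0)**2/54 = (-6)**2*(1/54) = 36*(1/54) = 2/3)
b(w(13), 47) - k(11) = (-98/65 - 7*13/79) - 1*2/3 = (-98/65 - 1/79*91) - 2/3 = (-98/65 - 91/79) - 2/3 = -13657/5135 - 2/3 = -51241/15405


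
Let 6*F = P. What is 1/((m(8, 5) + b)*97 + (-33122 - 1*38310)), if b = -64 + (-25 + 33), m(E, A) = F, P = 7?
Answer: -6/460505 ≈ -1.3029e-5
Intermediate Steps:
F = 7/6 (F = (⅙)*7 = 7/6 ≈ 1.1667)
m(E, A) = 7/6
b = -56 (b = -64 + 8 = -56)
1/((m(8, 5) + b)*97 + (-33122 - 1*38310)) = 1/((7/6 - 56)*97 + (-33122 - 1*38310)) = 1/(-329/6*97 + (-33122 - 38310)) = 1/(-31913/6 - 71432) = 1/(-460505/6) = -6/460505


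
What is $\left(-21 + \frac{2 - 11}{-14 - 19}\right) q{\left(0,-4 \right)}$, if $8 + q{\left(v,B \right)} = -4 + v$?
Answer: $\frac{2736}{11} \approx 248.73$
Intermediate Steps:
$q{\left(v,B \right)} = -12 + v$ ($q{\left(v,B \right)} = -8 + \left(-4 + v\right) = -12 + v$)
$\left(-21 + \frac{2 - 11}{-14 - 19}\right) q{\left(0,-4 \right)} = \left(-21 + \frac{2 - 11}{-14 - 19}\right) \left(-12 + 0\right) = \left(-21 - \frac{9}{-33}\right) \left(-12\right) = \left(-21 - - \frac{3}{11}\right) \left(-12\right) = \left(-21 + \frac{3}{11}\right) \left(-12\right) = \left(- \frac{228}{11}\right) \left(-12\right) = \frac{2736}{11}$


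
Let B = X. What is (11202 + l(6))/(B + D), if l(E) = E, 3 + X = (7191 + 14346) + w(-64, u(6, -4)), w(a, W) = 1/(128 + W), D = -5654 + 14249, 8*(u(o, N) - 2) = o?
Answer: 5861784/15757471 ≈ 0.37200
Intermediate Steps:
u(o, N) = 2 + o/8
D = 8595
X = 11262286/523 (X = -3 + ((7191 + 14346) + 1/(128 + (2 + (⅛)*6))) = -3 + (21537 + 1/(128 + (2 + ¾))) = -3 + (21537 + 1/(128 + 11/4)) = -3 + (21537 + 1/(523/4)) = -3 + (21537 + 4/523) = -3 + 11263855/523 = 11262286/523 ≈ 21534.)
B = 11262286/523 ≈ 21534.
(11202 + l(6))/(B + D) = (11202 + 6)/(11262286/523 + 8595) = 11208/(15757471/523) = 11208*(523/15757471) = 5861784/15757471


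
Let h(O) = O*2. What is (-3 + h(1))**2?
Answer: 1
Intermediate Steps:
h(O) = 2*O
(-3 + h(1))**2 = (-3 + 2*1)**2 = (-3 + 2)**2 = (-1)**2 = 1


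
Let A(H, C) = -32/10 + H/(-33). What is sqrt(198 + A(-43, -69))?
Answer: sqrt(5338905)/165 ≈ 14.004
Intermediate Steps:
A(H, C) = -16/5 - H/33 (A(H, C) = -32*1/10 + H*(-1/33) = -16/5 - H/33)
sqrt(198 + A(-43, -69)) = sqrt(198 + (-16/5 - 1/33*(-43))) = sqrt(198 + (-16/5 + 43/33)) = sqrt(198 - 313/165) = sqrt(32357/165) = sqrt(5338905)/165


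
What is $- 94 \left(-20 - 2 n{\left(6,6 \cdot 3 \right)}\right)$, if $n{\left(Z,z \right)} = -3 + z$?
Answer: $4700$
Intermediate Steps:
$- 94 \left(-20 - 2 n{\left(6,6 \cdot 3 \right)}\right) = - 94 \left(-20 - 2 \left(-3 + 6 \cdot 3\right)\right) = - 94 \left(-20 - 2 \left(-3 + 18\right)\right) = - 94 \left(-20 - 30\right) = \left(-94\right) \left(-50\right) = 4700$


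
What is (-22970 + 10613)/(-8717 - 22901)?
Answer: 12357/31618 ≈ 0.39082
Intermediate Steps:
(-22970 + 10613)/(-8717 - 22901) = -12357/(-31618) = -12357*(-1/31618) = 12357/31618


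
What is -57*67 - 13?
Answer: -3832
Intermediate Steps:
-57*67 - 13 = -3819 - 13 = -3832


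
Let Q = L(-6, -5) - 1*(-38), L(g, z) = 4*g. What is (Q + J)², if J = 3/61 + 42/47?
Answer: 1835351281/8219689 ≈ 223.29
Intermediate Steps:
J = 2703/2867 (J = 3*(1/61) + 42*(1/47) = 3/61 + 42/47 = 2703/2867 ≈ 0.94280)
Q = 14 (Q = 4*(-6) - 1*(-38) = -24 + 38 = 14)
(Q + J)² = (14 + 2703/2867)² = (42841/2867)² = 1835351281/8219689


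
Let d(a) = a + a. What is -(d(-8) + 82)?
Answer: -66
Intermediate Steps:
d(a) = 2*a
-(d(-8) + 82) = -(2*(-8) + 82) = -(-16 + 82) = -1*66 = -66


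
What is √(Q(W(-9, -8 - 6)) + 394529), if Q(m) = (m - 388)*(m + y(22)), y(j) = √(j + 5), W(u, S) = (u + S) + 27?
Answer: √(392993 - 1152*√3) ≈ 625.30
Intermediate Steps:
W(u, S) = 27 + S + u (W(u, S) = (S + u) + 27 = 27 + S + u)
y(j) = √(5 + j)
Q(m) = (-388 + m)*(m + 3*√3) (Q(m) = (m - 388)*(m + √(5 + 22)) = (-388 + m)*(m + √27) = (-388 + m)*(m + 3*√3))
√(Q(W(-9, -8 - 6)) + 394529) = √(((27 + (-8 - 6) - 9)² - 1164*√3 - 388*(27 + (-8 - 6) - 9) + 3*(27 + (-8 - 6) - 9)*√3) + 394529) = √(((27 - 14 - 9)² - 1164*√3 - 388*(27 - 14 - 9) + 3*(27 - 14 - 9)*√3) + 394529) = √((4² - 1164*√3 - 388*4 + 3*4*√3) + 394529) = √((16 - 1164*√3 - 1552 + 12*√3) + 394529) = √((-1536 - 1152*√3) + 394529) = √(392993 - 1152*√3)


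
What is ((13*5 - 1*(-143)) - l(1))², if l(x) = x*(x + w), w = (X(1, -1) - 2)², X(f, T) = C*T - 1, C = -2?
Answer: 42436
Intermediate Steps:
X(f, T) = -1 - 2*T (X(f, T) = -2*T - 1 = -1 - 2*T)
w = 1 (w = ((-1 - 2*(-1)) - 2)² = ((-1 + 2) - 2)² = (1 - 2)² = (-1)² = 1)
l(x) = x*(1 + x) (l(x) = x*(x + 1) = x*(1 + x))
((13*5 - 1*(-143)) - l(1))² = ((13*5 - 1*(-143)) - (1 + 1))² = ((65 + 143) - 2)² = (208 - 1*2)² = (208 - 2)² = 206² = 42436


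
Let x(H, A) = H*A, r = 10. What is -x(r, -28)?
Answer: 280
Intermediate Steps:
x(H, A) = A*H
-x(r, -28) = -(-28)*10 = -1*(-280) = 280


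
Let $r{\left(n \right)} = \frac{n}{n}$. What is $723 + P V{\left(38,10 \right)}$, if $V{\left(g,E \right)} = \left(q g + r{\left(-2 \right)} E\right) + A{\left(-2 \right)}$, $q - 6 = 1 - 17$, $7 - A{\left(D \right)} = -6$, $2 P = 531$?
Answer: $- \frac{188121}{2} \approx -94061.0$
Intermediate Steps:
$P = \frac{531}{2}$ ($P = \frac{1}{2} \cdot 531 = \frac{531}{2} \approx 265.5$)
$A{\left(D \right)} = 13$ ($A{\left(D \right)} = 7 - -6 = 7 + 6 = 13$)
$q = -10$ ($q = 6 + \left(1 - 17\right) = 6 - 16 = -10$)
$r{\left(n \right)} = 1$
$V{\left(g,E \right)} = 13 + E - 10 g$ ($V{\left(g,E \right)} = \left(- 10 g + 1 E\right) + 13 = \left(- 10 g + E\right) + 13 = \left(E - 10 g\right) + 13 = 13 + E - 10 g$)
$723 + P V{\left(38,10 \right)} = 723 + \frac{531 \left(13 + 10 - 380\right)}{2} = 723 + \frac{531}{2} \left(-357\right) = 723 - \frac{189567}{2} = - \frac{188121}{2}$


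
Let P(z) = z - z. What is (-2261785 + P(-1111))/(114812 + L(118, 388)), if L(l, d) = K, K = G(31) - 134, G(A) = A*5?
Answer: -2261785/114833 ≈ -19.696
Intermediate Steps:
G(A) = 5*A
P(z) = 0
K = 21 (K = 5*31 - 134 = 155 - 134 = 21)
L(l, d) = 21
(-2261785 + P(-1111))/(114812 + L(118, 388)) = (-2261785 + 0)/(114812 + 21) = -2261785/114833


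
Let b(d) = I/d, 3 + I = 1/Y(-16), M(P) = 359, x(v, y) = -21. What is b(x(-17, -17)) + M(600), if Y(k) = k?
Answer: 17239/48 ≈ 359.15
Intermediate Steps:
I = -49/16 (I = -3 + 1/(-16) = -3 - 1/16 = -49/16 ≈ -3.0625)
b(d) = -49/(16*d)
b(x(-17, -17)) + M(600) = -49/16/(-21) + 359 = -49/16*(-1/21) + 359 = 7/48 + 359 = 17239/48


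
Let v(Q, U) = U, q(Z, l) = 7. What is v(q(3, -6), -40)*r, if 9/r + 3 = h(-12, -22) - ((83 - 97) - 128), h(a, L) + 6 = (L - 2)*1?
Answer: -360/109 ≈ -3.3028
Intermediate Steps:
h(a, L) = -8 + L (h(a, L) = -6 + (L - 2)*1 = -6 + (-2 + L)*1 = -6 + (-2 + L) = -8 + L)
r = 9/109 (r = 9/(-3 + ((-8 - 22) - ((83 - 97) - 128))) = 9/(-3 + (-30 - (-14 - 128))) = 9/(-3 + (-30 - 1*(-142))) = 9/(-3 + (-30 + 142)) = 9/(-3 + 112) = 9/109 ≈ 0.082569)
v(q(3, -6), -40)*r = -40*9/109 = -360/109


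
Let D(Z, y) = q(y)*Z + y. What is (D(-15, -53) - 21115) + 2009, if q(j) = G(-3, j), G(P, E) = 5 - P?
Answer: -19279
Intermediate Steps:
q(j) = 8 (q(j) = 5 - 1*(-3) = 5 + 3 = 8)
D(Z, y) = y + 8*Z (D(Z, y) = 8*Z + y = y + 8*Z)
(D(-15, -53) - 21115) + 2009 = ((-53 + 8*(-15)) - 21115) + 2009 = ((-53 - 120) - 21115) + 2009 = (-173 - 21115) + 2009 = -21288 + 2009 = -19279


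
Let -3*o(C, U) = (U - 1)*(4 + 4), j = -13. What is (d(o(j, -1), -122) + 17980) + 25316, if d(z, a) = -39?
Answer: 43257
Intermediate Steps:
o(C, U) = 8/3 - 8*U/3 (o(C, U) = -(U - 1)*(4 + 4)/3 = -(-1 + U)*8/3 = -(-8 + 8*U)/3 = 8/3 - 8*U/3)
(d(o(j, -1), -122) + 17980) + 25316 = (-39 + 17980) + 25316 = 17941 + 25316 = 43257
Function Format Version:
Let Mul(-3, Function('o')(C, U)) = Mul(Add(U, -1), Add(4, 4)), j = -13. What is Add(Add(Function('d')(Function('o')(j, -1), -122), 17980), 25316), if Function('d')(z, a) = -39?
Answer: 43257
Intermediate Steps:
Function('o')(C, U) = Add(Rational(8, 3), Mul(Rational(-8, 3), U)) (Function('o')(C, U) = Mul(Rational(-1, 3), Mul(Add(U, -1), Add(4, 4))) = Mul(Rational(-1, 3), Mul(Add(-1, U), 8)) = Mul(Rational(-1, 3), Add(-8, Mul(8, U))) = Add(Rational(8, 3), Mul(Rational(-8, 3), U)))
Add(Add(Function('d')(Function('o')(j, -1), -122), 17980), 25316) = Add(Add(-39, 17980), 25316) = Add(17941, 25316) = 43257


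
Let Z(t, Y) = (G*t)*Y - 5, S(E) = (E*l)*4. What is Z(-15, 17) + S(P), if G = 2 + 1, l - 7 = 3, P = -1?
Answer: -810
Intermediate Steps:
l = 10 (l = 7 + 3 = 10)
G = 3
S(E) = 40*E (S(E) = (E*10)*4 = (10*E)*4 = 40*E)
Z(t, Y) = -5 + 3*Y*t (Z(t, Y) = (3*t)*Y - 5 = 3*Y*t - 5 = -5 + 3*Y*t)
Z(-15, 17) + S(P) = (-5 + 3*17*(-15)) + 40*(-1) = (-5 - 765) - 40 = -770 - 40 = -810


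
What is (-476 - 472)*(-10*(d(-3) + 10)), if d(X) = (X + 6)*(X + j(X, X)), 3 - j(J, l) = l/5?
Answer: 111864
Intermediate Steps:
j(J, l) = 3 - l/5
d(X) = (3 + 4*X/5)*(6 + X) (d(X) = (X + 6)*(X + (3 - X/5)) = (6 + X)*(3 + 4*X/5) = (3 + 4*X/5)*(6 + X))
(-476 - 472)*(-10*(d(-3) + 10)) = (-476 - 472)*(-10*((18 + (⅘)*(-3)² + (39/5)*(-3)) + 10)) = -(-9480)*((18 + (⅘)*9 - 117/5) + 10) = -(-9480)*((18 + 36/5 - 117/5) + 10) = -(-9480)*(9/5 + 10) = -(-9480)*59/5 = -948*(-118) = 111864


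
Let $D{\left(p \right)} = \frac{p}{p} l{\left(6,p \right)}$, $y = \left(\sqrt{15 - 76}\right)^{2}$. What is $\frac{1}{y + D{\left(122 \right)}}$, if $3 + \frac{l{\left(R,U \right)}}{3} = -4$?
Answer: $- \frac{1}{82} \approx -0.012195$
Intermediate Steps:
$l{\left(R,U \right)} = -21$ ($l{\left(R,U \right)} = -9 + 3 \left(-4\right) = -9 - 12 = -21$)
$y = -61$ ($y = \left(\sqrt{-61}\right)^{2} = \left(i \sqrt{61}\right)^{2} = -61$)
$D{\left(p \right)} = -21$ ($D{\left(p \right)} = \frac{p}{p} \left(-21\right) = 1 \left(-21\right) = -21$)
$\frac{1}{y + D{\left(122 \right)}} = \frac{1}{-61 - 21} = \frac{1}{-82} = - \frac{1}{82}$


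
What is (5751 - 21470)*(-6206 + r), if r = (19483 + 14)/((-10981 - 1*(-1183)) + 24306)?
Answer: 471659865523/4836 ≈ 9.7531e+7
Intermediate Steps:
r = 6499/4836 (r = 19497/((-10981 + 1183) + 24306) = 19497/(-9798 + 24306) = 19497/14508 = 19497*(1/14508) = 6499/4836 ≈ 1.3439)
(5751 - 21470)*(-6206 + r) = (5751 - 21470)*(-6206 + 6499/4836) = -15719*(-30005717/4836) = 471659865523/4836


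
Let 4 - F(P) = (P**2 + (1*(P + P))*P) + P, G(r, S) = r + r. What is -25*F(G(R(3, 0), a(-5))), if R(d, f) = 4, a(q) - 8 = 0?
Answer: 4900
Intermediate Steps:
a(q) = 8 (a(q) = 8 + 0 = 8)
G(r, S) = 2*r
F(P) = 4 - P - 3*P**2 (F(P) = 4 - ((P**2 + (1*(P + P))*P) + P) = 4 - ((P**2 + (1*(2*P))*P) + P) = 4 - ((P**2 + (2*P)*P) + P) = 4 - ((P**2 + 2*P**2) + P) = 4 - (3*P**2 + P) = 4 - (P + 3*P**2) = 4 + (-P - 3*P**2) = 4 - P - 3*P**2)
-25*F(G(R(3, 0), a(-5))) = -25*(4 - 2*4 - 3*(2*4)**2) = -25*(4 - 1*8 - 3*8**2) = -25*(4 - 8 - 3*64) = -25*(4 - 8 - 192) = -25*(-196) = 4900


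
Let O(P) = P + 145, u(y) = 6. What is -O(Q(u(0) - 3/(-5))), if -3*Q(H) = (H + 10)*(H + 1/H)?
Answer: -266413/2475 ≈ -107.64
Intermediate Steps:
Q(H) = -(10 + H)*(H + 1/H)/3 (Q(H) = -(H + 10)*(H + 1/H)/3 = -(10 + H)*(H + 1/H)/3)
O(P) = 145 + P
-O(Q(u(0) - 3/(-5))) = -(145 + (-10 - (6 - 3/(-5))*(1 + (6 - 3/(-5))² + 10*(6 - 3/(-5))))/(3*(6 - 3/(-5)))) = -(145 + (-10 - (6 - 3*(-1)/5)*(1 + (6 - 3*(-1)/5)² + 10*(6 - 3*(-1)/5)))/(3*(6 - 3*(-1)/5))) = -(145 + (-10 - (6 - 1*(-⅗))*(1 + (6 - 1*(-⅗))² + 10*(6 - 1*(-⅗))))/(3*(6 - 1*(-⅗)))) = -(145 + (-10 - (6 + ⅗)*(1 + (6 + ⅗)² + 10*(6 + ⅗)))/(3*(6 + ⅗))) = -(145 + (-10 - 1*33/5*(1 + (33/5)² + 10*(33/5)))/(3*(33/5))) = -(145 + (⅓)*(5/33)*(-10 - 1*33/5*(1 + 1089/25 + 66))) = -(145 + (⅓)*(5/33)*(-10 - 1*33/5*2764/25)) = -(145 + (⅓)*(5/33)*(-10 - 91212/125)) = -(145 + (⅓)*(5/33)*(-92462/125)) = -(145 - 92462/2475) = -1*266413/2475 = -266413/2475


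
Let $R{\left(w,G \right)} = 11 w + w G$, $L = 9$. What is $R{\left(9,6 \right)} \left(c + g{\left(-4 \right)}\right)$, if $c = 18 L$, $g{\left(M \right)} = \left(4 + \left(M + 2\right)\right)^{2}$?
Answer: $25398$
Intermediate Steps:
$R{\left(w,G \right)} = 11 w + G w$
$g{\left(M \right)} = \left(6 + M\right)^{2}$ ($g{\left(M \right)} = \left(4 + \left(2 + M\right)\right)^{2} = \left(6 + M\right)^{2}$)
$c = 162$ ($c = 18 \cdot 9 = 162$)
$R{\left(9,6 \right)} \left(c + g{\left(-4 \right)}\right) = 9 \left(11 + 6\right) \left(162 + \left(6 - 4\right)^{2}\right) = 9 \cdot 17 \left(162 + 2^{2}\right) = 153 \left(162 + 4\right) = 153 \cdot 166 = 25398$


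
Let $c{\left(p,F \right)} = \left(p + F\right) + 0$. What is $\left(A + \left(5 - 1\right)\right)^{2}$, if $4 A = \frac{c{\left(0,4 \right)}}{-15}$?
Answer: $\frac{3481}{225} \approx 15.471$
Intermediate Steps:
$c{\left(p,F \right)} = F + p$ ($c{\left(p,F \right)} = \left(F + p\right) + 0 = F + p$)
$A = - \frac{1}{15}$ ($A = \frac{\left(4 + 0\right) \frac{1}{-15}}{4} = \frac{4 \left(- \frac{1}{15}\right)}{4} = \frac{1}{4} \left(- \frac{4}{15}\right) = - \frac{1}{15} \approx -0.066667$)
$\left(A + \left(5 - 1\right)\right)^{2} = \left(- \frac{1}{15} + \left(5 - 1\right)\right)^{2} = \left(- \frac{1}{15} + 4\right)^{2} = \left(\frac{59}{15}\right)^{2} = \frac{3481}{225}$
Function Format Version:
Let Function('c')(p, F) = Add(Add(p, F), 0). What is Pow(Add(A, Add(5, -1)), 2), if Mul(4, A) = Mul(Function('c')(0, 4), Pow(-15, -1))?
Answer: Rational(3481, 225) ≈ 15.471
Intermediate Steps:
Function('c')(p, F) = Add(F, p) (Function('c')(p, F) = Add(Add(F, p), 0) = Add(F, p))
A = Rational(-1, 15) (A = Mul(Rational(1, 4), Mul(Add(4, 0), Pow(-15, -1))) = Mul(Rational(1, 4), Mul(4, Rational(-1, 15))) = Mul(Rational(1, 4), Rational(-4, 15)) = Rational(-1, 15) ≈ -0.066667)
Pow(Add(A, Add(5, -1)), 2) = Pow(Add(Rational(-1, 15), Add(5, -1)), 2) = Pow(Add(Rational(-1, 15), 4), 2) = Pow(Rational(59, 15), 2) = Rational(3481, 225)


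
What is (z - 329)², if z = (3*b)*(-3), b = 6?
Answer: 146689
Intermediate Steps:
z = -54 (z = (3*6)*(-3) = 18*(-3) = -54)
(z - 329)² = (-54 - 329)² = (-383)² = 146689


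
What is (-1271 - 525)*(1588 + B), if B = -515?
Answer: -1927108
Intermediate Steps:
(-1271 - 525)*(1588 + B) = (-1271 - 525)*(1588 - 515) = -1796*1073 = -1927108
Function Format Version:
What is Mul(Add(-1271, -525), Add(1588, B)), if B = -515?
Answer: -1927108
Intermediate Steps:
Mul(Add(-1271, -525), Add(1588, B)) = Mul(Add(-1271, -525), Add(1588, -515)) = Mul(-1796, 1073) = -1927108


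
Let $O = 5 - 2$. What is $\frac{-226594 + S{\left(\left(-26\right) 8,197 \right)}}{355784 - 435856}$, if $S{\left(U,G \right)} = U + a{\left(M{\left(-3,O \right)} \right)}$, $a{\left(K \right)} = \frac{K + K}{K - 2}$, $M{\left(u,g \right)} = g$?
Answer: $\frac{56699}{20018} \approx 2.8324$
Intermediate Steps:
$O = 3$ ($O = 5 - 2 = 3$)
$a{\left(K \right)} = \frac{2 K}{-2 + K}$ ($a{\left(K \right)} = \frac{2 K}{K - 2} = \frac{2 K}{-2 + K}$)
$S{\left(U,G \right)} = 6 + U$ ($S{\left(U,G \right)} = U + 2 \cdot 3 \frac{1}{-2 + 3} = U + 2 \cdot 3 \cdot 1^{-1} = U + 2 \cdot 3 \cdot 1 = U + 6 = 6 + U$)
$\frac{-226594 + S{\left(\left(-26\right) 8,197 \right)}}{355784 - 435856} = \frac{-226594 + \left(6 - 208\right)}{355784 - 435856} = \frac{-226594 + \left(6 - 208\right)}{-80072} = \left(-226594 - 202\right) \left(- \frac{1}{80072}\right) = \left(-226796\right) \left(- \frac{1}{80072}\right) = \frac{56699}{20018}$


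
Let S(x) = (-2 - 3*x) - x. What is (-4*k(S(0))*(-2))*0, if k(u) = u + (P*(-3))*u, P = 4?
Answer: 0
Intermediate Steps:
S(x) = -2 - 4*x
k(u) = -11*u (k(u) = u + (4*(-3))*u = u - 12*u = -11*u)
(-4*k(S(0))*(-2))*0 = (-(-44)*(-2 - 4*0)*(-2))*0 = (-(-44)*(-2 + 0)*(-2))*0 = (-(-44)*(-2)*(-2))*0 = (-4*22*(-2))*0 = -88*(-2)*0 = 176*0 = 0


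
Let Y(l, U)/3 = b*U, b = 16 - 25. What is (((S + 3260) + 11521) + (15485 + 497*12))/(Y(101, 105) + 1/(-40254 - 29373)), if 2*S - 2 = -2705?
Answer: -4856970639/394785092 ≈ -12.303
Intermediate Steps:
b = -9
Y(l, U) = -27*U (Y(l, U) = 3*(-9*U) = -27*U)
S = -2703/2 (S = 1 + (1/2)*(-2705) = 1 - 2705/2 = -2703/2 ≈ -1351.5)
(((S + 3260) + 11521) + (15485 + 497*12))/(Y(101, 105) + 1/(-40254 - 29373)) = (((-2703/2 + 3260) + 11521) + (15485 + 497*12))/(-27*105 + 1/(-40254 - 29373)) = ((3817/2 + 11521) + (15485 + 5964))/(-2835 + 1/(-69627)) = (26859/2 + 21449)/(-2835 - 1/69627) = 69757/(2*(-197392546/69627)) = (69757/2)*(-69627/197392546) = -4856970639/394785092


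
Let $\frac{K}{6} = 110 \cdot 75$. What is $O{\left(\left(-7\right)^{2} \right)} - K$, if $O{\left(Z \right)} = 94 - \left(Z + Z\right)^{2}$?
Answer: $-59010$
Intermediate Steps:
$K = 49500$ ($K = 6 \cdot 110 \cdot 75 = 6 \cdot 8250 = 49500$)
$O{\left(Z \right)} = 94 - 4 Z^{2}$ ($O{\left(Z \right)} = 94 - \left(2 Z\right)^{2} = 94 - 4 Z^{2}$)
$O{\left(\left(-7\right)^{2} \right)} - K = \left(94 - 4 \left(\left(-7\right)^{2}\right)^{2}\right) - 49500 = \left(94 - 4 \cdot 49^{2}\right) - 49500 = \left(94 - 9604\right) - 49500 = -9510 - 49500 = -59010$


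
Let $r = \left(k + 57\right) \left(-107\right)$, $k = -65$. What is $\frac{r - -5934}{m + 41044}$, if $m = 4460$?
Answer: $\frac{3395}{22752} \approx 0.14922$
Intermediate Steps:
$r = 856$ ($r = \left(-65 + 57\right) \left(-107\right) = \left(-8\right) \left(-107\right) = 856$)
$\frac{r - -5934}{m + 41044} = \frac{856 - -5934}{4460 + 41044} = \frac{856 + 5934}{45504} = 6790 \cdot \frac{1}{45504} = \frac{3395}{22752}$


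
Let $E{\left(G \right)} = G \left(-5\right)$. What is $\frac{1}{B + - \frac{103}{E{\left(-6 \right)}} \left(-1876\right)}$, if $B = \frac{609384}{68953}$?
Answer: $\frac{1034295}{6670965902} \approx 0.00015504$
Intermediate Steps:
$E{\left(G \right)} = - 5 G$
$B = \frac{609384}{68953}$ ($B = 609384 \cdot \frac{1}{68953} = \frac{609384}{68953} \approx 8.8377$)
$\frac{1}{B + - \frac{103}{E{\left(-6 \right)}} \left(-1876\right)} = \frac{1}{\frac{609384}{68953} + - \frac{103}{\left(-5\right) \left(-6\right)} \left(-1876\right)} = \frac{1}{\frac{609384}{68953} + - \frac{103}{30} \left(-1876\right)} = \frac{1}{\frac{609384}{68953} + \left(-103\right) \frac{1}{30} \left(-1876\right)} = \frac{1}{\frac{609384}{68953} - - \frac{96614}{15}} = \frac{1}{\frac{609384}{68953} + \frac{96614}{15}} = \frac{1}{\frac{6670965902}{1034295}} = \frac{1034295}{6670965902}$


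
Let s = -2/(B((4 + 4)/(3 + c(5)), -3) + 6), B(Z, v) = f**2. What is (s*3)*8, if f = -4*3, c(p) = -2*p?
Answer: -8/25 ≈ -0.32000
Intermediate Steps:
f = -12
B(Z, v) = 144 (B(Z, v) = (-12)**2 = 144)
s = -1/75 (s = -2/(144 + 6) = -2/150 = -2*1/150 = -1/75 ≈ -0.013333)
(s*3)*8 = -1/75*3*8 = -1/25*8 = -8/25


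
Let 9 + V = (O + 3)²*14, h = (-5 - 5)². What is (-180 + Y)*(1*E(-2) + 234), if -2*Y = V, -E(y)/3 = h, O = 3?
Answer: 28215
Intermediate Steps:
h = 100 (h = (-10)² = 100)
E(y) = -300 (E(y) = -3*100 = -300)
V = 495 (V = -9 + (3 + 3)²*14 = -9 + 6²*14 = -9 + 36*14 = -9 + 504 = 495)
Y = -495/2 (Y = -½*495 = -495/2 ≈ -247.50)
(-180 + Y)*(1*E(-2) + 234) = (-180 - 495/2)*(1*(-300) + 234) = -855*(-300 + 234)/2 = -855/2*(-66) = 28215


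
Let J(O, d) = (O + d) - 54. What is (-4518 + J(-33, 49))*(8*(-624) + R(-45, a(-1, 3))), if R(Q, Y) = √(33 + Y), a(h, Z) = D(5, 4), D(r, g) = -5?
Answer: 22743552 - 9112*√7 ≈ 2.2719e+7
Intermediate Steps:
a(h, Z) = -5
J(O, d) = -54 + O + d
(-4518 + J(-33, 49))*(8*(-624) + R(-45, a(-1, 3))) = (-4518 + (-54 - 33 + 49))*(8*(-624) + √(33 - 5)) = (-4518 - 38)*(-4992 + √28) = -4556*(-4992 + 2*√7) = 22743552 - 9112*√7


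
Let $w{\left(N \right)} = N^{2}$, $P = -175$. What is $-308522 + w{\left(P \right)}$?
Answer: $-277897$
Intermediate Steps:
$-308522 + w{\left(P \right)} = -308522 + \left(-175\right)^{2} = -308522 + 30625 = -277897$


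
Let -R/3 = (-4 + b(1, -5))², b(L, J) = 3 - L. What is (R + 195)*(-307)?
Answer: -56181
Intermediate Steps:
R = -12 (R = -3*(-4 + (3 - 1*1))² = -3*(-4 + (3 - 1))² = -3*(-4 + 2)² = -3*(-2)² = -3*4 = -12)
(R + 195)*(-307) = (-12 + 195)*(-307) = 183*(-307) = -56181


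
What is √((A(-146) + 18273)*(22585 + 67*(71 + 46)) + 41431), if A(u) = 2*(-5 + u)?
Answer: 11*√4518935 ≈ 23384.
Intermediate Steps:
A(u) = -10 + 2*u
√((A(-146) + 18273)*(22585 + 67*(71 + 46)) + 41431) = √(((-10 + 2*(-146)) + 18273)*(22585 + 67*(71 + 46)) + 41431) = √(((-10 - 292) + 18273)*(22585 + 67*117) + 41431) = √((-302 + 18273)*(22585 + 7839) + 41431) = √(17971*30424 + 41431) = √(546749704 + 41431) = √546791135 = 11*√4518935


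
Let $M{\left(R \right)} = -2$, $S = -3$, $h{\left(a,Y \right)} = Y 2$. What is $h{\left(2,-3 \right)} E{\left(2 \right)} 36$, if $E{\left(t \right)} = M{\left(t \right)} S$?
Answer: $-1296$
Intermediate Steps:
$h{\left(a,Y \right)} = 2 Y$
$E{\left(t \right)} = 6$ ($E{\left(t \right)} = \left(-2\right) \left(-3\right) = 6$)
$h{\left(2,-3 \right)} E{\left(2 \right)} 36 = 2 \left(-3\right) 6 \cdot 36 = \left(-6\right) 6 \cdot 36 = \left(-36\right) 36 = -1296$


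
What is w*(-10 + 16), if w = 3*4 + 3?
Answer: 90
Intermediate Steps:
w = 15 (w = 12 + 3 = 15)
w*(-10 + 16) = 15*(-10 + 16) = 15*6 = 90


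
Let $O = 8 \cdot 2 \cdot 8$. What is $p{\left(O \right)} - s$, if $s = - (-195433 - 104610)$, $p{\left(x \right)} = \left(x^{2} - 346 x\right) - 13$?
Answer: $-327960$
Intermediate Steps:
$O = 128$ ($O = 16 \cdot 8 = 128$)
$p{\left(x \right)} = -13 + x^{2} - 346 x$
$s = 300043$ ($s = \left(-1\right) \left(-300043\right) = 300043$)
$p{\left(O \right)} - s = \left(-13 + 128^{2} - 44288\right) - 300043 = \left(-13 + 16384 - 44288\right) - 300043 = -27917 - 300043 = -327960$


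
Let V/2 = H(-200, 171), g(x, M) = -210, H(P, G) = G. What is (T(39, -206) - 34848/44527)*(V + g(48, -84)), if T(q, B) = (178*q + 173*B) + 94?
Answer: -168114685464/44527 ≈ -3.7756e+6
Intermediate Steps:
T(q, B) = 94 + 173*B + 178*q (T(q, B) = (173*B + 178*q) + 94 = 94 + 173*B + 178*q)
V = 342 (V = 2*171 = 342)
(T(39, -206) - 34848/44527)*(V + g(48, -84)) = ((94 + 173*(-206) + 178*39) - 34848/44527)*(342 - 210) = ((94 - 35638 + 6942) - 34848*1/44527)*132 = (-28602 - 34848/44527)*132 = -1273596102/44527*132 = -168114685464/44527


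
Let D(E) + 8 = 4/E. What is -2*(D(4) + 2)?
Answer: 10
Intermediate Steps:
D(E) = -8 + 4/E
-2*(D(4) + 2) = -2*((-8 + 4/4) + 2) = -2*((-8 + 4*(¼)) + 2) = -2*((-8 + 1) + 2) = -2*(-7 + 2) = -2*(-5) = 10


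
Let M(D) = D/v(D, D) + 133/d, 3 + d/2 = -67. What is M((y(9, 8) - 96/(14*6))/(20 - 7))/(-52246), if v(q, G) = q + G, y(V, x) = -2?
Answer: 9/1044920 ≈ 8.6131e-6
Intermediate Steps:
d = -140 (d = -6 + 2*(-67) = -6 - 134 = -140)
v(q, G) = G + q
M(D) = -9/20 (M(D) = D/(D + D) + 133/(-140) = D/((2*D)) + 133*(-1/140) = D*(1/(2*D)) - 19/20 = 1/2 - 19/20 = -9/20)
M((y(9, 8) - 96/(14*6))/(20 - 7))/(-52246) = -9/20/(-52246) = -9/20*(-1/52246) = 9/1044920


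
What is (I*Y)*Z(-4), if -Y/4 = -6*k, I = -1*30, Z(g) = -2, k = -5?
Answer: -7200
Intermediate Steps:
I = -30
Y = -120 (Y = -(-24)*(-5) = -4*30 = -120)
(I*Y)*Z(-4) = -30*(-120)*(-2) = 3600*(-2) = -7200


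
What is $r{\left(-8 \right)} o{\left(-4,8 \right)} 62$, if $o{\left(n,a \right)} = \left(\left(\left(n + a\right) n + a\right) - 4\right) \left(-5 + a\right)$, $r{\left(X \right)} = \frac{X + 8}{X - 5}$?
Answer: $0$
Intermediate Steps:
$r{\left(X \right)} = \frac{8 + X}{-5 + X}$
$o{\left(n,a \right)} = \left(-5 + a\right) \left(-4 + a + n \left(a + n\right)\right)$ ($o{\left(n,a \right)} = \left(\left(\left(a + n\right) n + a\right) - 4\right) \left(-5 + a\right) = \left(\left(n \left(a + n\right) + a\right) - 4\right) \left(-5 + a\right) = \left(\left(a + n \left(a + n\right)\right) - 4\right) \left(-5 + a\right) = \left(-4 + a + n \left(a + n\right)\right) \left(-5 + a\right) = \left(-5 + a\right) \left(-4 + a + n \left(a + n\right)\right)$)
$r{\left(-8 \right)} o{\left(-4,8 \right)} 62 = \frac{8 - 8}{-5 - 8} \left(20 + 8^{2} - 72 - 5 \left(-4\right)^{2} + 8 \left(-4\right)^{2} - 4 \cdot 8^{2} - 40 \left(-4\right)\right) 62 = \frac{1}{-13} \cdot 0 \left(20 + 64 - 72 - 80 + 8 \cdot 16 - 256 + 160\right) 62 = \left(- \frac{1}{13}\right) 0 \left(20 + 64 - 72 - 80 + 128 - 256 + 160\right) 62 = 0 \left(-36\right) 62 = 0 \cdot 62 = 0$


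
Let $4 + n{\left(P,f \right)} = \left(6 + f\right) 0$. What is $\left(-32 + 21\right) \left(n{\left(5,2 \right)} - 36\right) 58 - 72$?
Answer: $25448$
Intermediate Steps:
$n{\left(P,f \right)} = -4$ ($n{\left(P,f \right)} = -4 + \left(6 + f\right) 0 = -4 + 0 = -4$)
$\left(-32 + 21\right) \left(n{\left(5,2 \right)} - 36\right) 58 - 72 = \left(-32 + 21\right) \left(-4 - 36\right) 58 - 72 = \left(-11\right) \left(-40\right) 58 - 72 = 440 \cdot 58 - 72 = 25520 - 72 = 25448$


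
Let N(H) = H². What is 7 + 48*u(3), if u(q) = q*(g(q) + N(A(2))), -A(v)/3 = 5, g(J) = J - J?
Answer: 32407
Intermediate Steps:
g(J) = 0
A(v) = -15 (A(v) = -3*5 = -15)
u(q) = 225*q (u(q) = q*(0 + (-15)²) = q*(0 + 225) = q*225 = 225*q)
7 + 48*u(3) = 7 + 48*(225*3) = 7 + 48*675 = 7 + 32400 = 32407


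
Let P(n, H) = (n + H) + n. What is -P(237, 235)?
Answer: -709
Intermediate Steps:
P(n, H) = H + 2*n (P(n, H) = (H + n) + n = H + 2*n)
-P(237, 235) = -(235 + 2*237) = -(235 + 474) = -1*709 = -709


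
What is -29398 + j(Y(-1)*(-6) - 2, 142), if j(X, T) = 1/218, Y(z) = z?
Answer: -6408763/218 ≈ -29398.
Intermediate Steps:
j(X, T) = 1/218
-29398 + j(Y(-1)*(-6) - 2, 142) = -29398 + 1/218 = -6408763/218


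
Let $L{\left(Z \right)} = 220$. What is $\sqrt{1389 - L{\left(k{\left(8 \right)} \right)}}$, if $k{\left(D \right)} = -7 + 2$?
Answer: $\sqrt{1169} \approx 34.191$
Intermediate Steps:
$k{\left(D \right)} = -5$
$\sqrt{1389 - L{\left(k{\left(8 \right)} \right)}} = \sqrt{1389 - 220} = \sqrt{1169}$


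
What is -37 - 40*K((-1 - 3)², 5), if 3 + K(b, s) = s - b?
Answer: 523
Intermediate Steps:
K(b, s) = -3 + s - b (K(b, s) = -3 + (s - b) = -3 + s - b)
-37 - 40*K((-1 - 3)², 5) = -37 - 40*(-3 + 5 - (-1 - 3)²) = -37 - 40*(-3 + 5 - 1*(-4)²) = -37 - 40*(-3 + 5 - 1*16) = -37 - 40*(-3 + 5 - 16) = -37 - 40*(-14) = -37 + 560 = 523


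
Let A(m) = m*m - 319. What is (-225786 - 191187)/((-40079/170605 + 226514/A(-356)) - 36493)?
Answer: 8993011923793305/787024539042478 ≈ 11.427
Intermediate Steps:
A(m) = -319 + m² (A(m) = m² - 319 = -319 + m²)
(-225786 - 191187)/((-40079/170605 + 226514/A(-356)) - 36493) = (-225786 - 191187)/((-40079/170605 + 226514/(-319 + (-356)²)) - 36493) = -416973/((-40079*1/170605 + 226514/(-319 + 126736)) - 36493) = -416973/((-40079/170605 + 226514/126417) - 36493) = -416973/(33577754027/21567372285 - 36493) = -416973/(-787024539042478/21567372285) = -416973*(-21567372285/787024539042478) = 8993011923793305/787024539042478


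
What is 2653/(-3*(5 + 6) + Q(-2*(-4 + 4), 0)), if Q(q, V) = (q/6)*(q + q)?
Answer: -2653/33 ≈ -80.394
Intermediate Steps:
Q(q, V) = q²/3 (Q(q, V) = (q*(⅙))*(2*q) = (q/6)*(2*q) = q²/3)
2653/(-3*(5 + 6) + Q(-2*(-4 + 4), 0)) = 2653/(-3*(5 + 6) + (-2*(-4 + 4))²/3) = 2653/(-3*11 + (-2*0)²/3) = 2653/(-33 + (⅓)*0²) = 2653/(-33 + (⅓)*0) = 2653/(-33 + 0) = 2653/(-33) = 2653*(-1/33) = -2653/33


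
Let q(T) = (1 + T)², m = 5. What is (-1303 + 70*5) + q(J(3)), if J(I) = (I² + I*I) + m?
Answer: -377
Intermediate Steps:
J(I) = 5 + 2*I² (J(I) = (I² + I*I) + 5 = (I² + I²) + 5 = 2*I² + 5 = 5 + 2*I²)
(-1303 + 70*5) + q(J(3)) = (-1303 + 70*5) + (1 + (5 + 2*3²))² = (-1303 + 350) + (1 + (5 + 2*9))² = -953 + (1 + (5 + 18))² = -953 + (1 + 23)² = -953 + 24² = -953 + 576 = -377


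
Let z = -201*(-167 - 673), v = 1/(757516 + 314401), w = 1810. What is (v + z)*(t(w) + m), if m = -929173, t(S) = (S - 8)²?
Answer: 419522967295812711/1071917 ≈ 3.9138e+11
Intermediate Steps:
v = 1/1071917 ≈ 9.3291e-7
t(S) = (-8 + S)²
z = 168840 (z = -201*(-840) = 168840)
(v + z)*(t(w) + m) = (1/1071917 + 168840)*((-8 + 1810)² - 929173) = 180982466281*(1802² - 929173)/1071917 = 180982466281*(3247204 - 929173)/1071917 = (180982466281/1071917)*2318031 = 419522967295812711/1071917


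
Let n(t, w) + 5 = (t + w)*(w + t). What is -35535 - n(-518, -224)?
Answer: -586094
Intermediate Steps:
n(t, w) = -5 + (t + w)**2 (n(t, w) = -5 + (t + w)*(w + t) = -5 + (t + w)*(t + w) = -5 + (t + w)**2)
-35535 - n(-518, -224) = -35535 - (-5 + (-518 - 224)**2) = -35535 - (-5 + (-742)**2) = -35535 - (-5 + 550564) = -35535 - 1*550559 = -35535 - 550559 = -586094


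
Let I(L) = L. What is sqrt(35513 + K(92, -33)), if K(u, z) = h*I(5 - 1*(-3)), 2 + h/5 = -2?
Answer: sqrt(35353) ≈ 188.02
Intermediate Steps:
h = -20 (h = -10 + 5*(-2) = -10 - 10 = -20)
K(u, z) = -160 (K(u, z) = -20*(5 - 1*(-3)) = -20*(5 + 3) = -20*8 = -160)
sqrt(35513 + K(92, -33)) = sqrt(35513 - 160) = sqrt(35353)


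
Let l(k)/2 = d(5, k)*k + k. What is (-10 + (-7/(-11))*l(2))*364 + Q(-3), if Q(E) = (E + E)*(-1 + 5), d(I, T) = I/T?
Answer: -4632/11 ≈ -421.09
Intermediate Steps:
l(k) = 10 + 2*k (l(k) = 2*((5/k)*k + k) = 2*(5 + k) = 10 + 2*k)
Q(E) = 8*E (Q(E) = (2*E)*4 = 8*E)
(-10 + (-7/(-11))*l(2))*364 + Q(-3) = (-10 + (-7/(-11))*(10 + 2*2))*364 + 8*(-3) = (-10 + (-7*(-1/11))*(10 + 4))*364 - 24 = (-10 + (7/11)*14)*364 - 24 = (-10 + 98/11)*364 - 24 = -12/11*364 - 24 = -4368/11 - 24 = -4632/11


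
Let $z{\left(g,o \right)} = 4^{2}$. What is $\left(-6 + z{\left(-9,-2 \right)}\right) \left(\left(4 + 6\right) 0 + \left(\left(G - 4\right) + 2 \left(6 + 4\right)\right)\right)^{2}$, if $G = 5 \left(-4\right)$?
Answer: $160$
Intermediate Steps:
$G = -20$
$z{\left(g,o \right)} = 16$
$\left(-6 + z{\left(-9,-2 \right)}\right) \left(\left(4 + 6\right) 0 + \left(\left(G - 4\right) + 2 \left(6 + 4\right)\right)\right)^{2} = \left(-6 + 16\right) \left(\left(4 + 6\right) 0 + \left(\left(-20 - 4\right) + 2 \left(6 + 4\right)\right)\right)^{2} = 10 \left(10 \cdot 0 + \left(-24 + 2 \cdot 10\right)\right)^{2} = 10 \left(0 + \left(-24 + 20\right)\right)^{2} = 10 \left(0 - 4\right)^{2} = 10 \left(-4\right)^{2} = 10 \cdot 16 = 160$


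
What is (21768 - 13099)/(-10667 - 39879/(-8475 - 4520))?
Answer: -112653655/138577786 ≈ -0.81293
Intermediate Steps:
(21768 - 13099)/(-10667 - 39879/(-8475 - 4520)) = 8669/(-10667 - 39879/(-12995)) = 8669/(-10667 - 39879*(-1/12995)) = 8669/(-10667 + 39879/12995) = 8669/(-138577786/12995) = 8669*(-12995/138577786) = -112653655/138577786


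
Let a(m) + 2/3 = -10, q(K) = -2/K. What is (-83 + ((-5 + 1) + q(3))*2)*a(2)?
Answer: 8864/9 ≈ 984.89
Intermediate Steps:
a(m) = -32/3 (a(m) = -⅔ - 10 = -32/3)
(-83 + ((-5 + 1) + q(3))*2)*a(2) = (-83 + ((-5 + 1) - 2/3)*2)*(-32/3) = (-83 + (-4 - 2*⅓)*2)*(-32/3) = (-83 + (-4 - ⅔)*2)*(-32/3) = (-83 - 14/3*2)*(-32/3) = (-83 - 28/3)*(-32/3) = -277/3*(-32/3) = 8864/9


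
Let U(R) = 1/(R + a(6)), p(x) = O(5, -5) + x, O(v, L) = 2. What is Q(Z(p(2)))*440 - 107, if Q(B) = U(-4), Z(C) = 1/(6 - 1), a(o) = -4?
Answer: -162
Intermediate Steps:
p(x) = 2 + x
U(R) = 1/(-4 + R) (U(R) = 1/(R - 4) = 1/(-4 + R))
Z(C) = 1/5
Q(B) = -1/8 (Q(B) = 1/(-4 - 4) = 1/(-8) = -1/8)
Q(Z(p(2)))*440 - 107 = -1/8*440 - 107 = -55 - 107 = -162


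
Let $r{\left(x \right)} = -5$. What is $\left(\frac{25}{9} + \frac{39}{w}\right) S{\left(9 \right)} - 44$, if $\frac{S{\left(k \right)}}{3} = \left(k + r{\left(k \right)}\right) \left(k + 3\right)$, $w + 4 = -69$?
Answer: $\frac{20372}{73} \approx 279.07$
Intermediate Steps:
$w = -73$ ($w = -4 - 69 = -73$)
$S{\left(k \right)} = 3 \left(-5 + k\right) \left(3 + k\right)$ ($S{\left(k \right)} = 3 \left(k - 5\right) \left(k + 3\right) = 3 \left(-5 + k\right) \left(3 + k\right)$)
$\left(\frac{25}{9} + \frac{39}{w}\right) S{\left(9 \right)} - 44 = \left(\frac{25}{9} + \frac{39}{-73}\right) \left(-45 - 54 + 3 \cdot 9^{2}\right) - 44 = \left(25 \cdot \frac{1}{9} + 39 \left(- \frac{1}{73}\right)\right) \left(-45 - 54 + 3 \cdot 81\right) - 44 = \left(\frac{25}{9} - \frac{39}{73}\right) \left(-45 - 54 + 243\right) - 44 = \frac{1474}{657} \cdot 144 - 44 = \frac{23584}{73} - 44 = \frac{20372}{73}$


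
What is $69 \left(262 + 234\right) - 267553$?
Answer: $-233329$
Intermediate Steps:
$69 \left(262 + 234\right) - 267553 = 69 \cdot 496 - 267553 = 34224 - 267553 = -233329$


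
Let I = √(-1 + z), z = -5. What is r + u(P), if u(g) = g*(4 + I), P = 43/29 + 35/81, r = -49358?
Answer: -115923950/2349 + 4498*I*√6/2349 ≈ -49350.0 + 4.6904*I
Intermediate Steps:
I = I*√6 (I = √(-1 - 5) = √(-6) = I*√6 ≈ 2.4495*I)
P = 4498/2349 (P = 43*(1/29) + 35*(1/81) = 43/29 + 35/81 = 4498/2349 ≈ 1.9149)
u(g) = g*(4 + I*√6)
r + u(P) = -49358 + 4498*(4 + I*√6)/2349 = -49358 + (17992/2349 + 4498*I*√6/2349) = -115923950/2349 + 4498*I*√6/2349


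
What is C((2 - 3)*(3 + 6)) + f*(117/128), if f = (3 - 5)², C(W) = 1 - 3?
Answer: 53/32 ≈ 1.6563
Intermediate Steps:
C(W) = -2
f = 4 (f = (-2)² = 4)
C((2 - 3)*(3 + 6)) + f*(117/128) = -2 + 4*(117/128) = -2 + 117/32 = 53/32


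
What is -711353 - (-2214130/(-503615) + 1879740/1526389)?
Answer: -1853661679619975/2605804733 ≈ -7.1136e+5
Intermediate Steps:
-711353 - (-2214130/(-503615) + 1879740/1526389) = -711353 - (-2214130*(-1/503615) + 1879740*(1/1526389)) = -711353 - (442826/100723 + 31860/25871) = -711353 - 1*14665386226/2605804733 = -711353 - 14665386226/2605804733 = -1853661679619975/2605804733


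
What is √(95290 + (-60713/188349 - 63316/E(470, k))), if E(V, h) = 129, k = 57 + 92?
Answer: √6218228041176542601/8099007 ≈ 307.89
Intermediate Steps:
k = 149
√(95290 + (-60713/188349 - 63316/E(470, k))) = √(95290 + (-60713/188349 - 63316/129)) = √(95290 - 3977779087/8099007) = √(767776597943/8099007) = √6218228041176542601/8099007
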